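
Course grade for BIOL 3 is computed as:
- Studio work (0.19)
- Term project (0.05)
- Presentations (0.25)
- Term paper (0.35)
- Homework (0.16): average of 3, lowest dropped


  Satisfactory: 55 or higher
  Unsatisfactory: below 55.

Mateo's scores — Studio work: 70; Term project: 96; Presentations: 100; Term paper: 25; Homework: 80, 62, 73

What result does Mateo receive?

Homework: drop 62 → average of remaining 2 = 153/2 = 76.5
Weighted total:
  Studio work 70 × 0.19 = 13.3
  Term project 96 × 0.05 = 4.8
  Presentations 100 × 0.25 = 25
  Term paper 25 × 0.35 = 8.75
  Homework 76.5 × 0.16 = 12.24
Sum = 64.09
64.09 ≥ 55 → Satisfactory

Satisfactory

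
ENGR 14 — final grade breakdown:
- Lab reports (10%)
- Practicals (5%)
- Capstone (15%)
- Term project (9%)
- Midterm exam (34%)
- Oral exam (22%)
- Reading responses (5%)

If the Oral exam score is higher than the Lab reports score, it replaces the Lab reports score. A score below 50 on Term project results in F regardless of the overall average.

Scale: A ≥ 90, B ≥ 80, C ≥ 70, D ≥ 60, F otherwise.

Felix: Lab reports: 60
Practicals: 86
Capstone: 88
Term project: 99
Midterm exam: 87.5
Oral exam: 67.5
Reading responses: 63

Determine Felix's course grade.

B

Oral exam (67.5) > Lab reports (60), so Lab reports counts as 67.5.
Term project score 99 ≥ 50: minimum met.
Weighted total:
  Lab reports 67.5 × 0.1 = 6.75
  Practicals 86 × 0.05 = 4.3
  Capstone 88 × 0.15 = 13.2
  Term project 99 × 0.09 = 8.91
  Midterm exam 87.5 × 0.34 = 29.75
  Oral exam 67.5 × 0.22 = 14.85
  Reading responses 63 × 0.05 = 3.15
Sum = 80.91
80.91 is ≥ 80 and < 90 → B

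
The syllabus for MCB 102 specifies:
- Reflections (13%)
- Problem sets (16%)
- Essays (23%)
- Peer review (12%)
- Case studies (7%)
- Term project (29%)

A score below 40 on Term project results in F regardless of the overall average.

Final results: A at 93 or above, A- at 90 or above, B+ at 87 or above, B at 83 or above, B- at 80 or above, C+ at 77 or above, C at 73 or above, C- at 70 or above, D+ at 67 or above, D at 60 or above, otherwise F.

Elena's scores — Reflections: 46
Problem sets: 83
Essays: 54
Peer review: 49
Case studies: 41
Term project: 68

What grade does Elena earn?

D

Term project score 68 ≥ 40: minimum met.
Weighted total:
  Reflections 46 × 0.13 = 5.98
  Problem sets 83 × 0.16 = 13.28
  Essays 54 × 0.23 = 12.42
  Peer review 49 × 0.12 = 5.88
  Case studies 41 × 0.07 = 2.87
  Term project 68 × 0.29 = 19.72
Sum = 60.15
60.15 is ≥ 60 and < 67 → D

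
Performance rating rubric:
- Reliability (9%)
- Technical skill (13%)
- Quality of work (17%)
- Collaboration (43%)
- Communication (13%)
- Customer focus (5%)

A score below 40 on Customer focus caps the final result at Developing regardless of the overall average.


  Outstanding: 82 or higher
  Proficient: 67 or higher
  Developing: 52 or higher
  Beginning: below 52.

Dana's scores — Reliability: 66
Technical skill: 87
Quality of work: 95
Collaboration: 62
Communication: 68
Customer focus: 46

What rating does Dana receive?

Customer focus score 46 ≥ 40: minimum met.
Weighted total:
  Reliability 66 × 0.09 = 5.94
  Technical skill 87 × 0.13 = 11.31
  Quality of work 95 × 0.17 = 16.15
  Collaboration 62 × 0.43 = 26.66
  Communication 68 × 0.13 = 8.84
  Customer focus 46 × 0.05 = 2.3
Sum = 71.2
71.2 is ≥ 67 and < 82 → Proficient

Proficient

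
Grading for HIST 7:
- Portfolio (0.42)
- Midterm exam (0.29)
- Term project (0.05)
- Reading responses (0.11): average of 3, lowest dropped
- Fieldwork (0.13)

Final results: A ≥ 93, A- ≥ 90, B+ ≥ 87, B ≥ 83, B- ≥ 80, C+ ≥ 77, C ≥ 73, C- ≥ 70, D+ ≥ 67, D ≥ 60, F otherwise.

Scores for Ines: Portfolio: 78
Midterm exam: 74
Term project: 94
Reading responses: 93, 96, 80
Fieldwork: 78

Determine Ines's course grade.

Reading responses: drop 80 → average of remaining 2 = 189/2 = 94.5
Weighted total:
  Portfolio 78 × 0.42 = 32.76
  Midterm exam 74 × 0.29 = 21.46
  Term project 94 × 0.05 = 4.7
  Reading responses 94.5 × 0.11 = 10.395
  Fieldwork 78 × 0.13 = 10.14
Sum = 79.455
79.455 is ≥ 77 and < 80 → C+

C+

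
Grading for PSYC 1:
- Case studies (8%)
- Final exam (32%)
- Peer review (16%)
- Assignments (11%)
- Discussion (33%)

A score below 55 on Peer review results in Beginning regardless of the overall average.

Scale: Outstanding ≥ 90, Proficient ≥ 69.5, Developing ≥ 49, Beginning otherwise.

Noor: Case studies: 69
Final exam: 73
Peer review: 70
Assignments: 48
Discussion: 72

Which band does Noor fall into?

Developing

Peer review score 70 ≥ 55: minimum met.
Weighted total:
  Case studies 69 × 0.08 = 5.52
  Final exam 73 × 0.32 = 23.36
  Peer review 70 × 0.16 = 11.2
  Assignments 48 × 0.11 = 5.28
  Discussion 72 × 0.33 = 23.76
Sum = 69.12
69.12 is ≥ 49 and < 69.5 → Developing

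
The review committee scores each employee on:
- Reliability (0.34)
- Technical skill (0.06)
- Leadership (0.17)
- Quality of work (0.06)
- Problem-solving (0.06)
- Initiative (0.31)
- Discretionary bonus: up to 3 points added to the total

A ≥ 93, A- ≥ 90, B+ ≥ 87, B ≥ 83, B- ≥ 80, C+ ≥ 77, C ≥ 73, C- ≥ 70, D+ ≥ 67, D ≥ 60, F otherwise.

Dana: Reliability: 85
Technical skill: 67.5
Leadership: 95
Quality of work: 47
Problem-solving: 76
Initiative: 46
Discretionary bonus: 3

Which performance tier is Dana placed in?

C

Weighted total:
  Reliability 85 × 0.34 = 28.9
  Technical skill 67.5 × 0.06 = 4.05
  Leadership 95 × 0.17 = 16.15
  Quality of work 47 × 0.06 = 2.82
  Problem-solving 76 × 0.06 = 4.56
  Initiative 46 × 0.31 = 14.26
Sum = 70.74
Discretionary bonus: 70.74 + 3 = 73.74
73.74 is ≥ 73 and < 77 → C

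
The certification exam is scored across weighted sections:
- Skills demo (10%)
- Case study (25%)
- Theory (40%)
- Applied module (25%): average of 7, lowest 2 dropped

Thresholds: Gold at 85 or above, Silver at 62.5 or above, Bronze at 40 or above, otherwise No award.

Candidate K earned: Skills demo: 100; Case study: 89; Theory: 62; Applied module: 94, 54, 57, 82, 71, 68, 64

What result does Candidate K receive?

Silver

Applied module: drop 54, 57 → average of remaining 5 = 379/5 = 75.8
Weighted total:
  Skills demo 100 × 0.1 = 10
  Case study 89 × 0.25 = 22.25
  Theory 62 × 0.4 = 24.8
  Applied module 75.8 × 0.25 = 18.95
Sum = 76
76 is ≥ 62.5 and < 85 → Silver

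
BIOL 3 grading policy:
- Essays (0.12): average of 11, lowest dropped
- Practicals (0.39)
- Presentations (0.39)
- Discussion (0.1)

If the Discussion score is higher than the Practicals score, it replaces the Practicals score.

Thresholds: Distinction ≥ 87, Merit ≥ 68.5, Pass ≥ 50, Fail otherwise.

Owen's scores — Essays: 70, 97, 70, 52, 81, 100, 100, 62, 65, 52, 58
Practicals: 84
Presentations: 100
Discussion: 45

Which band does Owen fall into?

Merit

Essays: drop 52 → average of remaining 10 = 755/10 = 75.5
Discussion (45) ≤ Practicals (84), so Practicals stays at 84.
Weighted total:
  Essays 75.5 × 0.12 = 9.06
  Practicals 84 × 0.39 = 32.76
  Presentations 100 × 0.39 = 39
  Discussion 45 × 0.1 = 4.5
Sum = 85.32
85.32 is ≥ 68.5 and < 87 → Merit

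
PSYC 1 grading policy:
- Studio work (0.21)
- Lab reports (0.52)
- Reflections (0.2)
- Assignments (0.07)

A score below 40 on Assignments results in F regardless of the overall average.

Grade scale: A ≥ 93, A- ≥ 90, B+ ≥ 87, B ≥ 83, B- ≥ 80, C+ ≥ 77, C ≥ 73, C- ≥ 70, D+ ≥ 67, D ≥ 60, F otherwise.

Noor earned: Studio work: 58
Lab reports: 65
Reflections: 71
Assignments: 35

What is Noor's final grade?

F

Assignments score 35 < 40: minimum not met.
Weighted total:
  Studio work 58 × 0.21 = 12.18
  Lab reports 65 × 0.52 = 33.8
  Reflections 71 × 0.2 = 14.2
  Assignments 35 × 0.07 = 2.45
Sum = 62.63
Because the Assignments minimum was not met, the result is F.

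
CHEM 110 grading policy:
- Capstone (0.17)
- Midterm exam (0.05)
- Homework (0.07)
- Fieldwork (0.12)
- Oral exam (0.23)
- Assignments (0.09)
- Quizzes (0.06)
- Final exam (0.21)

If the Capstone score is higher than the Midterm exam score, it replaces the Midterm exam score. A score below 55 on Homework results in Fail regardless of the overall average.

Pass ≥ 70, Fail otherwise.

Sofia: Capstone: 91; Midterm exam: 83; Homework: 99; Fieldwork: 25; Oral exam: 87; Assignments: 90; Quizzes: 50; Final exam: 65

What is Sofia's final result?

Capstone (91) > Midterm exam (83), so Midterm exam counts as 91.
Homework score 99 ≥ 55: minimum met.
Weighted total:
  Capstone 91 × 0.17 = 15.47
  Midterm exam 91 × 0.05 = 4.55
  Homework 99 × 0.07 = 6.93
  Fieldwork 25 × 0.12 = 3
  Oral exam 87 × 0.23 = 20.01
  Assignments 90 × 0.09 = 8.1
  Quizzes 50 × 0.06 = 3
  Final exam 65 × 0.21 = 13.65
Sum = 74.71
74.71 ≥ 70 → Pass

Pass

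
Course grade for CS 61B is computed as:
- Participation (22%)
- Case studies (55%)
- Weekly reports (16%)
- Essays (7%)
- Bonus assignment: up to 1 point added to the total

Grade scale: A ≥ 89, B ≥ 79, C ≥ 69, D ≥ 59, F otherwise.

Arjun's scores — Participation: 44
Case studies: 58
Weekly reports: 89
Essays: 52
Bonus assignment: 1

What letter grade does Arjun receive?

Weighted total:
  Participation 44 × 0.22 = 9.68
  Case studies 58 × 0.55 = 31.9
  Weekly reports 89 × 0.16 = 14.24
  Essays 52 × 0.07 = 3.64
Sum = 59.46
Bonus assignment: 59.46 + 1 = 60.46
60.46 is ≥ 59 and < 69 → D

D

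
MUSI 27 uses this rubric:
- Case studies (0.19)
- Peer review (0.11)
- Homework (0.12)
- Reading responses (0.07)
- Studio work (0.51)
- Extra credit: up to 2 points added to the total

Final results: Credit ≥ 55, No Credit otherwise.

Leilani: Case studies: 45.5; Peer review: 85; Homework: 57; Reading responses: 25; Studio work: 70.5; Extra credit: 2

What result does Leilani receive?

Credit

Weighted total:
  Case studies 45.5 × 0.19 = 8.645
  Peer review 85 × 0.11 = 9.35
  Homework 57 × 0.12 = 6.84
  Reading responses 25 × 0.07 = 1.75
  Studio work 70.5 × 0.51 = 35.955
Sum = 62.54
Extra credit: 62.54 + 2 = 64.54
64.54 ≥ 55 → Credit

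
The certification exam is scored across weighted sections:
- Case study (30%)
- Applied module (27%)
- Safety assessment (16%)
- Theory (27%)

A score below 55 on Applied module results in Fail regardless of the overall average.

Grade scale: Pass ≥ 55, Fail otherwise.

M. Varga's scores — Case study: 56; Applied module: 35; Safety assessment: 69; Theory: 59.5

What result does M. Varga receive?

Applied module score 35 < 55: minimum not met.
Weighted total:
  Case study 56 × 0.3 = 16.8
  Applied module 35 × 0.27 = 9.45
  Safety assessment 69 × 0.16 = 11.04
  Theory 59.5 × 0.27 = 16.065
Sum = 53.355
Because the Applied module minimum was not met, the result is Fail.

Fail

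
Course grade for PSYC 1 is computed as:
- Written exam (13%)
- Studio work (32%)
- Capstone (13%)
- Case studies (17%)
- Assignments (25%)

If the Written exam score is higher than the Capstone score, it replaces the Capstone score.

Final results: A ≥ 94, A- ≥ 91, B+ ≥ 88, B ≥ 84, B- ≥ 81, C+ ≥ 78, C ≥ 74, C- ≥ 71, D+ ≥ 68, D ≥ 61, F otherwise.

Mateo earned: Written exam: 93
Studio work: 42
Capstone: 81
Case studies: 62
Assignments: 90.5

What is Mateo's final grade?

D+

Written exam (93) > Capstone (81), so Capstone counts as 93.
Weighted total:
  Written exam 93 × 0.13 = 12.09
  Studio work 42 × 0.32 = 13.44
  Capstone 93 × 0.13 = 12.09
  Case studies 62 × 0.17 = 10.54
  Assignments 90.5 × 0.25 = 22.625
Sum = 70.785
70.785 is ≥ 68 and < 71 → D+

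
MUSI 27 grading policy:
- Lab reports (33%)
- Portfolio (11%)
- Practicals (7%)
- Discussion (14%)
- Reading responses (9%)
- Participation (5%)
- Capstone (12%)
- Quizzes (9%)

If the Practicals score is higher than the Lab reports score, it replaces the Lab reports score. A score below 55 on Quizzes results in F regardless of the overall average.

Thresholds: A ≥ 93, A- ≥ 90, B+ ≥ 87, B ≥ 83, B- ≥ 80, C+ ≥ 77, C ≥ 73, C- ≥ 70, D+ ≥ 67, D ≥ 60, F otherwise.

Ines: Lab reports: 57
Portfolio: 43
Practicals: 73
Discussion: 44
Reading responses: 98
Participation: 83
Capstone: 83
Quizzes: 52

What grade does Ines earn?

F

Practicals (73) > Lab reports (57), so Lab reports counts as 73.
Quizzes score 52 < 55: minimum not met.
Weighted total:
  Lab reports 73 × 0.33 = 24.09
  Portfolio 43 × 0.11 = 4.73
  Practicals 73 × 0.07 = 5.11
  Discussion 44 × 0.14 = 6.16
  Reading responses 98 × 0.09 = 8.82
  Participation 83 × 0.05 = 4.15
  Capstone 83 × 0.12 = 9.96
  Quizzes 52 × 0.09 = 4.68
Sum = 67.7
Because the Quizzes minimum was not met, the result is F.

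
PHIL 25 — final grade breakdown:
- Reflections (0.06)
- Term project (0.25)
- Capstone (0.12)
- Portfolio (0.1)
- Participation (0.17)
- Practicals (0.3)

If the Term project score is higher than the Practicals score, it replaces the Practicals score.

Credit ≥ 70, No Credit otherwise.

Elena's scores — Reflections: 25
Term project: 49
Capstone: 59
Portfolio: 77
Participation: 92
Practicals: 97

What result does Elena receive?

Term project (49) ≤ Practicals (97), so Practicals stays at 97.
Weighted total:
  Reflections 25 × 0.06 = 1.5
  Term project 49 × 0.25 = 12.25
  Capstone 59 × 0.12 = 7.08
  Portfolio 77 × 0.1 = 7.7
  Participation 92 × 0.17 = 15.64
  Practicals 97 × 0.3 = 29.1
Sum = 73.27
73.27 ≥ 70 → Credit

Credit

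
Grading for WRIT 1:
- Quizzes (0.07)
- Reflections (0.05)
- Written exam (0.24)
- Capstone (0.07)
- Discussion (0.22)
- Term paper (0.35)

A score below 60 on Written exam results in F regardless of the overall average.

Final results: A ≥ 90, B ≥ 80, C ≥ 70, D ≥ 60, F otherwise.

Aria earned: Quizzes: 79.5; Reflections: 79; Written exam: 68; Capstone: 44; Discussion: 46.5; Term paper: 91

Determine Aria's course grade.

Written exam score 68 ≥ 60: minimum met.
Weighted total:
  Quizzes 79.5 × 0.07 = 5.565
  Reflections 79 × 0.05 = 3.95
  Written exam 68 × 0.24 = 16.32
  Capstone 44 × 0.07 = 3.08
  Discussion 46.5 × 0.22 = 10.23
  Term paper 91 × 0.35 = 31.85
Sum = 70.995
70.995 is ≥ 70 and < 80 → C

C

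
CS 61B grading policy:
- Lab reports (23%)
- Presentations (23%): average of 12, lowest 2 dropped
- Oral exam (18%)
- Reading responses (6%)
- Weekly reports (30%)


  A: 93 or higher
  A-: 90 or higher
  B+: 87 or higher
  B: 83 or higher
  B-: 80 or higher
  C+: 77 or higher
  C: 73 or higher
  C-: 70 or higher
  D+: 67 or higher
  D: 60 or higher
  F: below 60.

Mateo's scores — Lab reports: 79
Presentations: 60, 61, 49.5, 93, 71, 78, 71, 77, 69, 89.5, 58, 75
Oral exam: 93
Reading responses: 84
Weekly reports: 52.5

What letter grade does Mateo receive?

C-

Presentations: drop 49.5, 58 → average of remaining 10 = 744.5/10 = 74.45
Weighted total:
  Lab reports 79 × 0.23 = 18.17
  Presentations 74.45 × 0.23 = 17.1235
  Oral exam 93 × 0.18 = 16.74
  Reading responses 84 × 0.06 = 5.04
  Weekly reports 52.5 × 0.3 = 15.75
Sum = 72.8235
72.8235 is ≥ 70 and < 73 → C-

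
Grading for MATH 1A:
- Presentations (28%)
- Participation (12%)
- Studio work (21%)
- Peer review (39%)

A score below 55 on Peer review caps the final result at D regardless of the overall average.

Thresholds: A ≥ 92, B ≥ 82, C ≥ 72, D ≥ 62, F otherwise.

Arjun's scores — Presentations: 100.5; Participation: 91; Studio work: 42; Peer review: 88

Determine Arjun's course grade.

Peer review score 88 ≥ 55: minimum met.
Weighted total:
  Presentations 100.5 × 0.28 = 28.14
  Participation 91 × 0.12 = 10.92
  Studio work 42 × 0.21 = 8.82
  Peer review 88 × 0.39 = 34.32
Sum = 82.2
82.2 is ≥ 82 and < 92 → B

B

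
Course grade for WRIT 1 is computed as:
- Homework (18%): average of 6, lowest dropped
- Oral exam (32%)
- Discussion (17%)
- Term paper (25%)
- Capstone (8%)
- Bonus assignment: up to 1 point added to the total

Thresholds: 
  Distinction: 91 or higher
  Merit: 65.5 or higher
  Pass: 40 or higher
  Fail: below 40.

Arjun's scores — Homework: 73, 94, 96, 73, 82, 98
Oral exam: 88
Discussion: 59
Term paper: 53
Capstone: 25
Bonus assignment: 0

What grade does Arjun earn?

Merit

Homework: drop 73 → average of remaining 5 = 443/5 = 88.6
Weighted total:
  Homework 88.6 × 0.18 = 15.948
  Oral exam 88 × 0.32 = 28.16
  Discussion 59 × 0.17 = 10.03
  Term paper 53 × 0.25 = 13.25
  Capstone 25 × 0.08 = 2
Sum = 69.388
Bonus assignment: 69.388 + 0 = 69.388
69.388 is ≥ 65.5 and < 91 → Merit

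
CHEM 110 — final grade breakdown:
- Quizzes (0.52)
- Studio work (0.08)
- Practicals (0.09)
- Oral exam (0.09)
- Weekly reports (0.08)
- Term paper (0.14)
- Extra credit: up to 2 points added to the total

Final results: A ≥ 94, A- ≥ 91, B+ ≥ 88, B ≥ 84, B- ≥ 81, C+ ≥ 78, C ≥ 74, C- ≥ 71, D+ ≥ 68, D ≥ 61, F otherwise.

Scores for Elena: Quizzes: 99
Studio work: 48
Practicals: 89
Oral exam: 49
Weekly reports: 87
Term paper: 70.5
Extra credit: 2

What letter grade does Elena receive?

B

Weighted total:
  Quizzes 99 × 0.52 = 51.48
  Studio work 48 × 0.08 = 3.84
  Practicals 89 × 0.09 = 8.01
  Oral exam 49 × 0.09 = 4.41
  Weekly reports 87 × 0.08 = 6.96
  Term paper 70.5 × 0.14 = 9.87
Sum = 84.57
Extra credit: 84.57 + 2 = 86.57
86.57 is ≥ 84 and < 88 → B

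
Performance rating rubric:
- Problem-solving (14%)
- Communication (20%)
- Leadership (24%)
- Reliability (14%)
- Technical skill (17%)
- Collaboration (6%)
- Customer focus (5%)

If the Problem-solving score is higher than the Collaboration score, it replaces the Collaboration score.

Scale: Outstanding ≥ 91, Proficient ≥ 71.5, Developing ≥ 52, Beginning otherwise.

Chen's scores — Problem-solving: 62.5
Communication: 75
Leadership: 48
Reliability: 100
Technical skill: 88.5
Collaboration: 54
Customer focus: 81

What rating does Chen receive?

Proficient

Problem-solving (62.5) > Collaboration (54), so Collaboration counts as 62.5.
Weighted total:
  Problem-solving 62.5 × 0.14 = 8.75
  Communication 75 × 0.2 = 15
  Leadership 48 × 0.24 = 11.52
  Reliability 100 × 0.14 = 14
  Technical skill 88.5 × 0.17 = 15.045
  Collaboration 62.5 × 0.06 = 3.75
  Customer focus 81 × 0.05 = 4.05
Sum = 72.115
72.115 is ≥ 71.5 and < 91 → Proficient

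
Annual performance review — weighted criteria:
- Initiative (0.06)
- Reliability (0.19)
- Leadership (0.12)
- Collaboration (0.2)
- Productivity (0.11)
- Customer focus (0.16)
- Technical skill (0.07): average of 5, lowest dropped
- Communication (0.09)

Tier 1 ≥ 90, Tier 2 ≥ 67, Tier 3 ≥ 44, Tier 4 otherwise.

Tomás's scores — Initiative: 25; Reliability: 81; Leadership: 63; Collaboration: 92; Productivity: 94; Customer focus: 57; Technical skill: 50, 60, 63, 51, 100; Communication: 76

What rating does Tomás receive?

Tier 2

Technical skill: drop 50 → average of remaining 4 = 274/4 = 68.5
Weighted total:
  Initiative 25 × 0.06 = 1.5
  Reliability 81 × 0.19 = 15.39
  Leadership 63 × 0.12 = 7.56
  Collaboration 92 × 0.2 = 18.4
  Productivity 94 × 0.11 = 10.34
  Customer focus 57 × 0.16 = 9.12
  Technical skill 68.5 × 0.07 = 4.795
  Communication 76 × 0.09 = 6.84
Sum = 73.945
73.945 is ≥ 67 and < 90 → Tier 2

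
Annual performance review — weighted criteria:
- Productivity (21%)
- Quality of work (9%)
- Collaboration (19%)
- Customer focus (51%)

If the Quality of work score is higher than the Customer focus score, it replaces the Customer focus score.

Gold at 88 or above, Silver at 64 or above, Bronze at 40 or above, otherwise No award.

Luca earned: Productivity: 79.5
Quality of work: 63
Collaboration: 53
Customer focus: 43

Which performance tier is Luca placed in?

Quality of work (63) > Customer focus (43), so Customer focus counts as 63.
Weighted total:
  Productivity 79.5 × 0.21 = 16.695
  Quality of work 63 × 0.09 = 5.67
  Collaboration 53 × 0.19 = 10.07
  Customer focus 63 × 0.51 = 32.13
Sum = 64.565
64.565 is ≥ 64 and < 88 → Silver

Silver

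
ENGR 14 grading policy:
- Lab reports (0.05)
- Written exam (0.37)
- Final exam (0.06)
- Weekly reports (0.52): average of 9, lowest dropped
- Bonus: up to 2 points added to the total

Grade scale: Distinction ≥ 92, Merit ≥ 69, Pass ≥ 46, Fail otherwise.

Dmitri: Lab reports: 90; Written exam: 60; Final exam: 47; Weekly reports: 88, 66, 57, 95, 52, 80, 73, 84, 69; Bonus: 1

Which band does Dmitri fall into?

Weekly reports: drop 52 → average of remaining 8 = 612/8 = 76.5
Weighted total:
  Lab reports 90 × 0.05 = 4.5
  Written exam 60 × 0.37 = 22.2
  Final exam 47 × 0.06 = 2.82
  Weekly reports 76.5 × 0.52 = 39.78
Sum = 69.3
Bonus: 69.3 + 1 = 70.3
70.3 is ≥ 69 and < 92 → Merit

Merit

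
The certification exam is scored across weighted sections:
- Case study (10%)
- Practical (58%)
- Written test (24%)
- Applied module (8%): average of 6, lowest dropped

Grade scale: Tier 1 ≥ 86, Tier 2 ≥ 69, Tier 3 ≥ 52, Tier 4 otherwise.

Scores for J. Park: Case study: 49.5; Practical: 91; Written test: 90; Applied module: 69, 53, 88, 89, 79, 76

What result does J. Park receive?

Applied module: drop 53 → average of remaining 5 = 401/5 = 80.2
Weighted total:
  Case study 49.5 × 0.1 = 4.95
  Practical 91 × 0.58 = 52.78
  Written test 90 × 0.24 = 21.6
  Applied module 80.2 × 0.08 = 6.416
Sum = 85.746
85.746 is ≥ 69 and < 86 → Tier 2

Tier 2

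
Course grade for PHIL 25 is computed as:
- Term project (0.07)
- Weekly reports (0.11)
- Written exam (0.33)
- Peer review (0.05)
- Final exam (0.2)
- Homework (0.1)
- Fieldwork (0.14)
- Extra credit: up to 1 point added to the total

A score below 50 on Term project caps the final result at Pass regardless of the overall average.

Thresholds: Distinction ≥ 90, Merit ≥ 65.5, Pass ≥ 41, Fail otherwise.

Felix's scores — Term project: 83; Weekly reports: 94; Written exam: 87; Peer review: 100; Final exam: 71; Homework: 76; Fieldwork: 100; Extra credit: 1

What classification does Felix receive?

Term project score 83 ≥ 50: minimum met.
Weighted total:
  Term project 83 × 0.07 = 5.81
  Weekly reports 94 × 0.11 = 10.34
  Written exam 87 × 0.33 = 28.71
  Peer review 100 × 0.05 = 5
  Final exam 71 × 0.2 = 14.2
  Homework 76 × 0.1 = 7.6
  Fieldwork 100 × 0.14 = 14
Sum = 85.66
Extra credit: 85.66 + 1 = 86.66
86.66 is ≥ 65.5 and < 90 → Merit

Merit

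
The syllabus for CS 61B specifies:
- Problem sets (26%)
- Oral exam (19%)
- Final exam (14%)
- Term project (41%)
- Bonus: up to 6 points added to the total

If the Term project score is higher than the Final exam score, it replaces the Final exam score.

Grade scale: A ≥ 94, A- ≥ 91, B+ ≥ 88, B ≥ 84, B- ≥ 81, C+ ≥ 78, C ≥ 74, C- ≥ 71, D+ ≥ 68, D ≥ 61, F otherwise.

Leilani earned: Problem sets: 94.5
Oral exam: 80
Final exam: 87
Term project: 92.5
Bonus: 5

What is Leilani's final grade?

Term project (92.5) > Final exam (87), so Final exam counts as 92.5.
Weighted total:
  Problem sets 94.5 × 0.26 = 24.57
  Oral exam 80 × 0.19 = 15.2
  Final exam 92.5 × 0.14 = 12.95
  Term project 92.5 × 0.41 = 37.925
Sum = 90.645
Bonus: 90.645 + 5 = 95.645
95.645 ≥ 94 → A

A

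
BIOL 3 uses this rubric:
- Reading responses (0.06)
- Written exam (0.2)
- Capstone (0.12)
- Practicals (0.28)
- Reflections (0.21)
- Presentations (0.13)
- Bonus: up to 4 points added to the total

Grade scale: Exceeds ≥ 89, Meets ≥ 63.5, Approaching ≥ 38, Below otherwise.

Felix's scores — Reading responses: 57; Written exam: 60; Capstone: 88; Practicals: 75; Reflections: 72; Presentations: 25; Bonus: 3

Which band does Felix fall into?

Weighted total:
  Reading responses 57 × 0.06 = 3.42
  Written exam 60 × 0.2 = 12
  Capstone 88 × 0.12 = 10.56
  Practicals 75 × 0.28 = 21
  Reflections 72 × 0.21 = 15.12
  Presentations 25 × 0.13 = 3.25
Sum = 65.35
Bonus: 65.35 + 3 = 68.35
68.35 is ≥ 63.5 and < 89 → Meets

Meets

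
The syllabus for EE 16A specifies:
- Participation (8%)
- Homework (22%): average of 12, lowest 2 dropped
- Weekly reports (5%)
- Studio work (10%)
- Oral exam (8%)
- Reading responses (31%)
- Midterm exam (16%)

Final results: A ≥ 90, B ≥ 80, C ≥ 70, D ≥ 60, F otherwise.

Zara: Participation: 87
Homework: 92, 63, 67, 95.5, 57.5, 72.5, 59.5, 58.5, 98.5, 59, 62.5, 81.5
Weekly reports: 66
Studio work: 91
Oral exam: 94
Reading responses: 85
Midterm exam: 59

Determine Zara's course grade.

Homework: drop 57.5, 58.5 → average of remaining 10 = 751/10 = 75.1
Weighted total:
  Participation 87 × 0.08 = 6.96
  Homework 75.1 × 0.22 = 16.522
  Weekly reports 66 × 0.05 = 3.3
  Studio work 91 × 0.1 = 9.1
  Oral exam 94 × 0.08 = 7.52
  Reading responses 85 × 0.31 = 26.35
  Midterm exam 59 × 0.16 = 9.44
Sum = 79.192
79.192 is ≥ 70 and < 80 → C

C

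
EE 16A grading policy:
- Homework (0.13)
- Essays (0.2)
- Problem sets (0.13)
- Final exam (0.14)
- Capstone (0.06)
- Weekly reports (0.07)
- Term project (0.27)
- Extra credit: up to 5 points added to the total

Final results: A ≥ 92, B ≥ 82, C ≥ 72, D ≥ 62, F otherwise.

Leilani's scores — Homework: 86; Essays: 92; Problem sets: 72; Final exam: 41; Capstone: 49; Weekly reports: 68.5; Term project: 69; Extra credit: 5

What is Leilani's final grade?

C

Weighted total:
  Homework 86 × 0.13 = 11.18
  Essays 92 × 0.2 = 18.4
  Problem sets 72 × 0.13 = 9.36
  Final exam 41 × 0.14 = 5.74
  Capstone 49 × 0.06 = 2.94
  Weekly reports 68.5 × 0.07 = 4.795
  Term project 69 × 0.27 = 18.63
Sum = 71.045
Extra credit: 71.045 + 5 = 76.045
76.045 is ≥ 72 and < 82 → C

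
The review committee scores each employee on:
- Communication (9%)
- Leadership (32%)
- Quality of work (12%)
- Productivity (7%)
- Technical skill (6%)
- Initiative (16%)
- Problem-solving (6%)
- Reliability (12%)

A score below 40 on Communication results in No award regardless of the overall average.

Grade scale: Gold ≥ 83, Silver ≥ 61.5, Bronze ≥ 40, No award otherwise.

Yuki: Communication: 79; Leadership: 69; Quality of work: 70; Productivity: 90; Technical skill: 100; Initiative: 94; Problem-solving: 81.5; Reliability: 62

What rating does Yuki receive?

Silver

Communication score 79 ≥ 40: minimum met.
Weighted total:
  Communication 79 × 0.09 = 7.11
  Leadership 69 × 0.32 = 22.08
  Quality of work 70 × 0.12 = 8.4
  Productivity 90 × 0.07 = 6.3
  Technical skill 100 × 0.06 = 6
  Initiative 94 × 0.16 = 15.04
  Problem-solving 81.5 × 0.06 = 4.89
  Reliability 62 × 0.12 = 7.44
Sum = 77.26
77.26 is ≥ 61.5 and < 83 → Silver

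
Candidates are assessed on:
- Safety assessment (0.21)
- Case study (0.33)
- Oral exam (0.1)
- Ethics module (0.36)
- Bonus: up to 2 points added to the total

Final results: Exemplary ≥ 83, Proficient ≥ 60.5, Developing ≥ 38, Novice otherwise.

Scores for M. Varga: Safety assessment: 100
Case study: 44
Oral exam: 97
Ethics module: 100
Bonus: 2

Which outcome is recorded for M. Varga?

Weighted total:
  Safety assessment 100 × 0.21 = 21
  Case study 44 × 0.33 = 14.52
  Oral exam 97 × 0.1 = 9.7
  Ethics module 100 × 0.36 = 36
Sum = 81.22
Bonus: 81.22 + 2 = 83.22
83.22 ≥ 83 → Exemplary

Exemplary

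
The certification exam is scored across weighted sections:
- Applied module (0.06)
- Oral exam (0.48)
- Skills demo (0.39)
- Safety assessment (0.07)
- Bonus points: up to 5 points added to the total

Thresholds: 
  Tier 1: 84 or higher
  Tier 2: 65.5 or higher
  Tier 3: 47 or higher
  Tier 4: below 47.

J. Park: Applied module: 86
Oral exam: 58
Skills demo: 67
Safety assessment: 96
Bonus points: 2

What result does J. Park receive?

Tier 2

Weighted total:
  Applied module 86 × 0.06 = 5.16
  Oral exam 58 × 0.48 = 27.84
  Skills demo 67 × 0.39 = 26.13
  Safety assessment 96 × 0.07 = 6.72
Sum = 65.85
Bonus points: 65.85 + 2 = 67.85
67.85 is ≥ 65.5 and < 84 → Tier 2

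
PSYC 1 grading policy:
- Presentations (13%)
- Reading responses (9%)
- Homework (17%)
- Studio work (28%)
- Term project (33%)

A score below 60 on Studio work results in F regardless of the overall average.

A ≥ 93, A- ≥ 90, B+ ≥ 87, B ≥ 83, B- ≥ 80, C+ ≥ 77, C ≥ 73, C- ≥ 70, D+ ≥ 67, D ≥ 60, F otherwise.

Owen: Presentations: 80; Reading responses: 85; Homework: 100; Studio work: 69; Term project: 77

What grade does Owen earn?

Studio work score 69 ≥ 60: minimum met.
Weighted total:
  Presentations 80 × 0.13 = 10.4
  Reading responses 85 × 0.09 = 7.65
  Homework 100 × 0.17 = 17
  Studio work 69 × 0.28 = 19.32
  Term project 77 × 0.33 = 25.41
Sum = 79.78
79.78 is ≥ 77 and < 80 → C+

C+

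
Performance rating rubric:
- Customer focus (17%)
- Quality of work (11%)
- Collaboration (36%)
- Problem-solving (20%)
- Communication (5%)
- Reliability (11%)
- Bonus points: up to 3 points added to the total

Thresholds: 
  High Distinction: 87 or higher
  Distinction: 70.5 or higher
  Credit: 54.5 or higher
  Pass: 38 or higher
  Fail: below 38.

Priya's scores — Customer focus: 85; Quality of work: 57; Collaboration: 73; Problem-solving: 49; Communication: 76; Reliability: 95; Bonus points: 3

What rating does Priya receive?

Distinction

Weighted total:
  Customer focus 85 × 0.17 = 14.45
  Quality of work 57 × 0.11 = 6.27
  Collaboration 73 × 0.36 = 26.28
  Problem-solving 49 × 0.2 = 9.8
  Communication 76 × 0.05 = 3.8
  Reliability 95 × 0.11 = 10.45
Sum = 71.05
Bonus points: 71.05 + 3 = 74.05
74.05 is ≥ 70.5 and < 87 → Distinction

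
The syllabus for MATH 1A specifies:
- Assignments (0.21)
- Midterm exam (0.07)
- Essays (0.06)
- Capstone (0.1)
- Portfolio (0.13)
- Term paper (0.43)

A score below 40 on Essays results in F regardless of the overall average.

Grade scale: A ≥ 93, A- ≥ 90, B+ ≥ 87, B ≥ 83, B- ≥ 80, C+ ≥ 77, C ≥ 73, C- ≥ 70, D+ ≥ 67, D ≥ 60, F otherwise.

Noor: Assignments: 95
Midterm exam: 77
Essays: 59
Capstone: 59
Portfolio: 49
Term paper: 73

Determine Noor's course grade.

C-

Essays score 59 ≥ 40: minimum met.
Weighted total:
  Assignments 95 × 0.21 = 19.95
  Midterm exam 77 × 0.07 = 5.39
  Essays 59 × 0.06 = 3.54
  Capstone 59 × 0.1 = 5.9
  Portfolio 49 × 0.13 = 6.37
  Term paper 73 × 0.43 = 31.39
Sum = 72.54
72.54 is ≥ 70 and < 73 → C-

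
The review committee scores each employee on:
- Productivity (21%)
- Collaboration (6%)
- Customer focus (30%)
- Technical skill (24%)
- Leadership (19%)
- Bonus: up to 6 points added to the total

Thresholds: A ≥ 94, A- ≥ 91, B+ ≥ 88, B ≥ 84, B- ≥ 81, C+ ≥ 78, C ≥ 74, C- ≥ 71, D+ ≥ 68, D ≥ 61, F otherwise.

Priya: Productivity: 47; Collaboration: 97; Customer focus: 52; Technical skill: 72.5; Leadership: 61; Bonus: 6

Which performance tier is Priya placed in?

D

Weighted total:
  Productivity 47 × 0.21 = 9.87
  Collaboration 97 × 0.06 = 5.82
  Customer focus 52 × 0.3 = 15.6
  Technical skill 72.5 × 0.24 = 17.4
  Leadership 61 × 0.19 = 11.59
Sum = 60.28
Bonus: 60.28 + 6 = 66.28
66.28 is ≥ 61 and < 68 → D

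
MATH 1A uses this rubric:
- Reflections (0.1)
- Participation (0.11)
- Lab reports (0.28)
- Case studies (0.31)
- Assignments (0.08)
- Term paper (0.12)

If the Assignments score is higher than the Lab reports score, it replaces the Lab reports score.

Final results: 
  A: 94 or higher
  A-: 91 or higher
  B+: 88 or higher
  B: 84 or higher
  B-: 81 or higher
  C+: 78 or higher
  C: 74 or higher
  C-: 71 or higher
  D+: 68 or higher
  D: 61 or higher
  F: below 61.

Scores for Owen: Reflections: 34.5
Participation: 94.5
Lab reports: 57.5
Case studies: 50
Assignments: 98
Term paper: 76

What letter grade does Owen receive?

C-

Assignments (98) > Lab reports (57.5), so Lab reports counts as 98.
Weighted total:
  Reflections 34.5 × 0.1 = 3.45
  Participation 94.5 × 0.11 = 10.395
  Lab reports 98 × 0.28 = 27.44
  Case studies 50 × 0.31 = 15.5
  Assignments 98 × 0.08 = 7.84
  Term paper 76 × 0.12 = 9.12
Sum = 73.745
73.745 is ≥ 71 and < 74 → C-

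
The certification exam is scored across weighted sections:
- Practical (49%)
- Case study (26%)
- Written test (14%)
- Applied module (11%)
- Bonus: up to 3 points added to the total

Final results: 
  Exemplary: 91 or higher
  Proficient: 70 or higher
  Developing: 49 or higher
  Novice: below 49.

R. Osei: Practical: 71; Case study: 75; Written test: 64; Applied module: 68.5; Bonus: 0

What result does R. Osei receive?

Proficient

Weighted total:
  Practical 71 × 0.49 = 34.79
  Case study 75 × 0.26 = 19.5
  Written test 64 × 0.14 = 8.96
  Applied module 68.5 × 0.11 = 7.535
Sum = 70.785
Bonus: 70.785 + 0 = 70.785
70.785 is ≥ 70 and < 91 → Proficient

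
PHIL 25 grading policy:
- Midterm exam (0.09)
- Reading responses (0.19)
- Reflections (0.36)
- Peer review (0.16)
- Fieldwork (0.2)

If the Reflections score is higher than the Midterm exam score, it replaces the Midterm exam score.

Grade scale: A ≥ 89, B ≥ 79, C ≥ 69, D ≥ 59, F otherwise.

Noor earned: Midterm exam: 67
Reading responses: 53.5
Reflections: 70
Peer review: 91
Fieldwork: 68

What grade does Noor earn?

C

Reflections (70) > Midterm exam (67), so Midterm exam counts as 70.
Weighted total:
  Midterm exam 70 × 0.09 = 6.3
  Reading responses 53.5 × 0.19 = 10.165
  Reflections 70 × 0.36 = 25.2
  Peer review 91 × 0.16 = 14.56
  Fieldwork 68 × 0.2 = 13.6
Sum = 69.825
69.825 is ≥ 69 and < 79 → C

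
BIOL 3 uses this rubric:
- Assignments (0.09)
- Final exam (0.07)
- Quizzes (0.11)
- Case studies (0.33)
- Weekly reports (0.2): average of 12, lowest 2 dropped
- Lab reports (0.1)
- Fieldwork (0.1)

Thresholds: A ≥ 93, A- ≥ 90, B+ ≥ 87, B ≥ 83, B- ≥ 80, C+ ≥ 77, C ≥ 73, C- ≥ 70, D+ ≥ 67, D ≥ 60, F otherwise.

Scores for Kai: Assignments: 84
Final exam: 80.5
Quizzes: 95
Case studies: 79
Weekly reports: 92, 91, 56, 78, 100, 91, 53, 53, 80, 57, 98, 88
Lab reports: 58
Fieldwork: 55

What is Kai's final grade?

Weekly reports: drop 53, 53 → average of remaining 10 = 831/10 = 83.1
Weighted total:
  Assignments 84 × 0.09 = 7.56
  Final exam 80.5 × 0.07 = 5.635
  Quizzes 95 × 0.11 = 10.45
  Case studies 79 × 0.33 = 26.07
  Weekly reports 83.1 × 0.2 = 16.62
  Lab reports 58 × 0.1 = 5.8
  Fieldwork 55 × 0.1 = 5.5
Sum = 77.635
77.635 is ≥ 77 and < 80 → C+

C+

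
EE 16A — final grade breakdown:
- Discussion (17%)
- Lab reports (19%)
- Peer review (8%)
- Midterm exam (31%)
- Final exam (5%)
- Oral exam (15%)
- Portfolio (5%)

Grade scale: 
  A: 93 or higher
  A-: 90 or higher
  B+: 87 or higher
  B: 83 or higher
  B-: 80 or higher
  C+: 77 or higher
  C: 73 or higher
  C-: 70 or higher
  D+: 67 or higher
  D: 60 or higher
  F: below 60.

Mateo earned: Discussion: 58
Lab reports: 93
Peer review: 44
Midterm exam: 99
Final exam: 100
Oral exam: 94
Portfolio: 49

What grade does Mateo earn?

Weighted total:
  Discussion 58 × 0.17 = 9.86
  Lab reports 93 × 0.19 = 17.67
  Peer review 44 × 0.08 = 3.52
  Midterm exam 99 × 0.31 = 30.69
  Final exam 100 × 0.05 = 5
  Oral exam 94 × 0.15 = 14.1
  Portfolio 49 × 0.05 = 2.45
Sum = 83.29
83.29 is ≥ 83 and < 87 → B

B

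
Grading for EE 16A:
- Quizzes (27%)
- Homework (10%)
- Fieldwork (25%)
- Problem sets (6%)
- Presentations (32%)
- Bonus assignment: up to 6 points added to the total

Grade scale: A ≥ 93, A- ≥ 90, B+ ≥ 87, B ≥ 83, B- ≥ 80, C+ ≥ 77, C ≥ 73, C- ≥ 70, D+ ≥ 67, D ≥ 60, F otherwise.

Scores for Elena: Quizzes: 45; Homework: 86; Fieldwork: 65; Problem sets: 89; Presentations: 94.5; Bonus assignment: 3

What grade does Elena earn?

Weighted total:
  Quizzes 45 × 0.27 = 12.15
  Homework 86 × 0.1 = 8.6
  Fieldwork 65 × 0.25 = 16.25
  Problem sets 89 × 0.06 = 5.34
  Presentations 94.5 × 0.32 = 30.24
Sum = 72.58
Bonus assignment: 72.58 + 3 = 75.58
75.58 is ≥ 73 and < 77 → C

C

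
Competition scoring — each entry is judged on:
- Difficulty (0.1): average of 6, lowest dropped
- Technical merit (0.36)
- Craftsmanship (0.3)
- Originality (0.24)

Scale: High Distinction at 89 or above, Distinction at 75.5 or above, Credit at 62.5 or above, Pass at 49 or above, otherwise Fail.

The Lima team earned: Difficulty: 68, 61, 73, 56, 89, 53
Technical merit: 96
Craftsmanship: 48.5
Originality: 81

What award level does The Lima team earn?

Credit

Difficulty: drop 53 → average of remaining 5 = 347/5 = 69.4
Weighted total:
  Difficulty 69.4 × 0.1 = 6.94
  Technical merit 96 × 0.36 = 34.56
  Craftsmanship 48.5 × 0.3 = 14.55
  Originality 81 × 0.24 = 19.44
Sum = 75.49
75.49 is ≥ 62.5 and < 75.5 → Credit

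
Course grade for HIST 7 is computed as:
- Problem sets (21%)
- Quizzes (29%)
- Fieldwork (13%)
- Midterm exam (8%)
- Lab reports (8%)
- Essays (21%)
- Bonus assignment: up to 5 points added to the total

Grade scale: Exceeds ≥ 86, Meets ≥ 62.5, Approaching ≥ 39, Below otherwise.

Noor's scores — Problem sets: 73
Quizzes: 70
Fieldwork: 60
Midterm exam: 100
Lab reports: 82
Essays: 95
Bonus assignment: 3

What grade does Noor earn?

Weighted total:
  Problem sets 73 × 0.21 = 15.33
  Quizzes 70 × 0.29 = 20.3
  Fieldwork 60 × 0.13 = 7.8
  Midterm exam 100 × 0.08 = 8
  Lab reports 82 × 0.08 = 6.56
  Essays 95 × 0.21 = 19.95
Sum = 77.94
Bonus assignment: 77.94 + 3 = 80.94
80.94 is ≥ 62.5 and < 86 → Meets

Meets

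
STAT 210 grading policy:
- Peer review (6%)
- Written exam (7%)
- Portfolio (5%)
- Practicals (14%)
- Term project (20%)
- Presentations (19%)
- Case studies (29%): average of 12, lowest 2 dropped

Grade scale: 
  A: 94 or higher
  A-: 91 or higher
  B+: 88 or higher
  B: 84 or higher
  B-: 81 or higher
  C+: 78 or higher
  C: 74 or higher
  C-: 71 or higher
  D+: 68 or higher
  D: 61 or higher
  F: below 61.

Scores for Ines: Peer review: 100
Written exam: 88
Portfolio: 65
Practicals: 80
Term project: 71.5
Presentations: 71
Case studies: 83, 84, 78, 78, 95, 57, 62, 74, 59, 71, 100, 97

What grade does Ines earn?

Case studies: drop 57, 59 → average of remaining 10 = 822/10 = 82.2
Weighted total:
  Peer review 100 × 0.06 = 6
  Written exam 88 × 0.07 = 6.16
  Portfolio 65 × 0.05 = 3.25
  Practicals 80 × 0.14 = 11.2
  Term project 71.5 × 0.2 = 14.3
  Presentations 71 × 0.19 = 13.49
  Case studies 82.2 × 0.29 = 23.838
Sum = 78.238
78.238 is ≥ 78 and < 81 → C+

C+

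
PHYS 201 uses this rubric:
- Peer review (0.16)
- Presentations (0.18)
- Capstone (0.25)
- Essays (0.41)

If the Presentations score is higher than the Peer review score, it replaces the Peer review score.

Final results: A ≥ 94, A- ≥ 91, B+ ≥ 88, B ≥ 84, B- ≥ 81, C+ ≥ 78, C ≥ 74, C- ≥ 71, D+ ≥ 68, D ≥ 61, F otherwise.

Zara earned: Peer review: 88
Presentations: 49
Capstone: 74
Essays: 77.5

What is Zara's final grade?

C-

Presentations (49) ≤ Peer review (88), so Peer review stays at 88.
Weighted total:
  Peer review 88 × 0.16 = 14.08
  Presentations 49 × 0.18 = 8.82
  Capstone 74 × 0.25 = 18.5
  Essays 77.5 × 0.41 = 31.775
Sum = 73.175
73.175 is ≥ 71 and < 74 → C-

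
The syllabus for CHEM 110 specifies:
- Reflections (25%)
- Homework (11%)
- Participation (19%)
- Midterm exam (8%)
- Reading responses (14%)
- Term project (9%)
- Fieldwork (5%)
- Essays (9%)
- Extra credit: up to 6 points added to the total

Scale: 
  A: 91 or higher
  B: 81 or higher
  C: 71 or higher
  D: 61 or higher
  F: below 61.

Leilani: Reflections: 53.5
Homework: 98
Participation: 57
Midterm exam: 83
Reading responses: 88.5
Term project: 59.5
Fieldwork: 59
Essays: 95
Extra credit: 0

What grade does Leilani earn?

D

Weighted total:
  Reflections 53.5 × 0.25 = 13.375
  Homework 98 × 0.11 = 10.78
  Participation 57 × 0.19 = 10.83
  Midterm exam 83 × 0.08 = 6.64
  Reading responses 88.5 × 0.14 = 12.39
  Term project 59.5 × 0.09 = 5.355
  Fieldwork 59 × 0.05 = 2.95
  Essays 95 × 0.09 = 8.55
Sum = 70.87
Extra credit: 70.87 + 0 = 70.87
70.87 is ≥ 61 and < 71 → D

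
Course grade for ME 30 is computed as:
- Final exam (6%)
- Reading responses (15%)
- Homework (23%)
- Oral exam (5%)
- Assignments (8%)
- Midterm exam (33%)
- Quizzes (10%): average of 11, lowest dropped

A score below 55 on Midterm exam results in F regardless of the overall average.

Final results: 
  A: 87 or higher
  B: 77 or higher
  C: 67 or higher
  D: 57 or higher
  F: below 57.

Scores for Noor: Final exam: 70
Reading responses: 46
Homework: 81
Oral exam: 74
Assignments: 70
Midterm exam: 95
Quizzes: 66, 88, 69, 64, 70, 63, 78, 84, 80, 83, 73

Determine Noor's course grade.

Quizzes: drop 63 → average of remaining 10 = 755/10 = 75.5
Midterm exam score 95 ≥ 55: minimum met.
Weighted total:
  Final exam 70 × 0.06 = 4.2
  Reading responses 46 × 0.15 = 6.9
  Homework 81 × 0.23 = 18.63
  Oral exam 74 × 0.05 = 3.7
  Assignments 70 × 0.08 = 5.6
  Midterm exam 95 × 0.33 = 31.35
  Quizzes 75.5 × 0.1 = 7.55
Sum = 77.93
77.93 is ≥ 77 and < 87 → B

B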